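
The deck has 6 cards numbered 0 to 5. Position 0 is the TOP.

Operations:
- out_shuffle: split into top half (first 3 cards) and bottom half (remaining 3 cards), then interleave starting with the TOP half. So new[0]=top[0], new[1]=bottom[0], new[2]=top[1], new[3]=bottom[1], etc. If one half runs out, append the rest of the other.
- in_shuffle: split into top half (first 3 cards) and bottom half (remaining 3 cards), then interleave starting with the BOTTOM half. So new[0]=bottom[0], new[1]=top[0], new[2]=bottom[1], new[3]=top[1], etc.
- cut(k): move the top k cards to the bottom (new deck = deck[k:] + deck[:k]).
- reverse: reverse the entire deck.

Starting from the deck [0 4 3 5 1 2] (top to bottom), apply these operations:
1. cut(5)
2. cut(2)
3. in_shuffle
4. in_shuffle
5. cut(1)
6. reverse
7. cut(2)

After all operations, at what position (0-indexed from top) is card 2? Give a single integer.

After op 1 (cut(5)): [2 0 4 3 5 1]
After op 2 (cut(2)): [4 3 5 1 2 0]
After op 3 (in_shuffle): [1 4 2 3 0 5]
After op 4 (in_shuffle): [3 1 0 4 5 2]
After op 5 (cut(1)): [1 0 4 5 2 3]
After op 6 (reverse): [3 2 5 4 0 1]
After op 7 (cut(2)): [5 4 0 1 3 2]
Card 2 is at position 5.

Answer: 5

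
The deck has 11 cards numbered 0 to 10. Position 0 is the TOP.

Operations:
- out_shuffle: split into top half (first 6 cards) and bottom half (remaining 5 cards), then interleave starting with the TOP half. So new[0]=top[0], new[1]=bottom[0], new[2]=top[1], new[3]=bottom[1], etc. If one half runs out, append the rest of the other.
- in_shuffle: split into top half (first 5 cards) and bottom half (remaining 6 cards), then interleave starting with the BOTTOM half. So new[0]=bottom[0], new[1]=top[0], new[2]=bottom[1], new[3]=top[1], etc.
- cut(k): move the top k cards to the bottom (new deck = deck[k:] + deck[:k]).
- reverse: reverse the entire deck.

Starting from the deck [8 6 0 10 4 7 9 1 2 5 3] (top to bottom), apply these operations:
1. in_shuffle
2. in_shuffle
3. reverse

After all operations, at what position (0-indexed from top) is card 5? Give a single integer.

After op 1 (in_shuffle): [7 8 9 6 1 0 2 10 5 4 3]
After op 2 (in_shuffle): [0 7 2 8 10 9 5 6 4 1 3]
After op 3 (reverse): [3 1 4 6 5 9 10 8 2 7 0]
Card 5 is at position 4.

Answer: 4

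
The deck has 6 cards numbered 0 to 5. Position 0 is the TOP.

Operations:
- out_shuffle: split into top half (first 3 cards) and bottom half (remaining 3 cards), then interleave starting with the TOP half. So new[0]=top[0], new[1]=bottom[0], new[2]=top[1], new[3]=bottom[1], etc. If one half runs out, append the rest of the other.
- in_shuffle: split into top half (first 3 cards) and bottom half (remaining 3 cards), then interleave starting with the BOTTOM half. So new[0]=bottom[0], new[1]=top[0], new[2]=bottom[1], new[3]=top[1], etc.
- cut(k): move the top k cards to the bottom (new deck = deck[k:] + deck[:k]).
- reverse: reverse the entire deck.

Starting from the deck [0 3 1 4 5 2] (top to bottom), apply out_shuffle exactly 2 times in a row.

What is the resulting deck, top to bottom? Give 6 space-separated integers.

After op 1 (out_shuffle): [0 4 3 5 1 2]
After op 2 (out_shuffle): [0 5 4 1 3 2]

Answer: 0 5 4 1 3 2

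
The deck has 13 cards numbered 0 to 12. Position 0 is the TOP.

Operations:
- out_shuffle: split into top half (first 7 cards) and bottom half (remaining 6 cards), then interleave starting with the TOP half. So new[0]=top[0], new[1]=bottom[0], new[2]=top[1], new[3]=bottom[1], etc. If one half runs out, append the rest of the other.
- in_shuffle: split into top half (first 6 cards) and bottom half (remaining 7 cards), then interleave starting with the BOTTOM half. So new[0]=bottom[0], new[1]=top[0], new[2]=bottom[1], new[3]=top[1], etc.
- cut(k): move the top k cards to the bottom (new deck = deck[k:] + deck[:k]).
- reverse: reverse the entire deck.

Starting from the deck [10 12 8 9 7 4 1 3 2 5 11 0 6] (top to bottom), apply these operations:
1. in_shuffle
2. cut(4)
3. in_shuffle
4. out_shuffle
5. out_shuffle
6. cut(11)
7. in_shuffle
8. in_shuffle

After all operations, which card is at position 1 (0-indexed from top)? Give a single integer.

After op 1 (in_shuffle): [1 10 3 12 2 8 5 9 11 7 0 4 6]
After op 2 (cut(4)): [2 8 5 9 11 7 0 4 6 1 10 3 12]
After op 3 (in_shuffle): [0 2 4 8 6 5 1 9 10 11 3 7 12]
After op 4 (out_shuffle): [0 9 2 10 4 11 8 3 6 7 5 12 1]
After op 5 (out_shuffle): [0 3 9 6 2 7 10 5 4 12 11 1 8]
After op 6 (cut(11)): [1 8 0 3 9 6 2 7 10 5 4 12 11]
After op 7 (in_shuffle): [2 1 7 8 10 0 5 3 4 9 12 6 11]
After op 8 (in_shuffle): [5 2 3 1 4 7 9 8 12 10 6 0 11]
Position 1: card 2.

Answer: 2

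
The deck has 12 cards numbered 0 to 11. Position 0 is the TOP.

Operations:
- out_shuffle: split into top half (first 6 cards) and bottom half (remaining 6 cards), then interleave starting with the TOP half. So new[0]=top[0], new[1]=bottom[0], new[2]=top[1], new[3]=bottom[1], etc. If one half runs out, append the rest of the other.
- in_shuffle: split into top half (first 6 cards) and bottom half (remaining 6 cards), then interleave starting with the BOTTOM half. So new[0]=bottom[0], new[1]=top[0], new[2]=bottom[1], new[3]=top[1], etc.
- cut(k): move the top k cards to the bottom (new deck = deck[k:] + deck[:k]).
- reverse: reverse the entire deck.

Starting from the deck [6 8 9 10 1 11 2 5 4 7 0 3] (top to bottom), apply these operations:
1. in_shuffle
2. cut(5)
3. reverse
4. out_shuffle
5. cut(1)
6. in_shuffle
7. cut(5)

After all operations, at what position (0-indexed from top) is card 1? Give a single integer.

Answer: 0

Derivation:
After op 1 (in_shuffle): [2 6 5 8 4 9 7 10 0 1 3 11]
After op 2 (cut(5)): [9 7 10 0 1 3 11 2 6 5 8 4]
After op 3 (reverse): [4 8 5 6 2 11 3 1 0 10 7 9]
After op 4 (out_shuffle): [4 3 8 1 5 0 6 10 2 7 11 9]
After op 5 (cut(1)): [3 8 1 5 0 6 10 2 7 11 9 4]
After op 6 (in_shuffle): [10 3 2 8 7 1 11 5 9 0 4 6]
After op 7 (cut(5)): [1 11 5 9 0 4 6 10 3 2 8 7]
Card 1 is at position 0.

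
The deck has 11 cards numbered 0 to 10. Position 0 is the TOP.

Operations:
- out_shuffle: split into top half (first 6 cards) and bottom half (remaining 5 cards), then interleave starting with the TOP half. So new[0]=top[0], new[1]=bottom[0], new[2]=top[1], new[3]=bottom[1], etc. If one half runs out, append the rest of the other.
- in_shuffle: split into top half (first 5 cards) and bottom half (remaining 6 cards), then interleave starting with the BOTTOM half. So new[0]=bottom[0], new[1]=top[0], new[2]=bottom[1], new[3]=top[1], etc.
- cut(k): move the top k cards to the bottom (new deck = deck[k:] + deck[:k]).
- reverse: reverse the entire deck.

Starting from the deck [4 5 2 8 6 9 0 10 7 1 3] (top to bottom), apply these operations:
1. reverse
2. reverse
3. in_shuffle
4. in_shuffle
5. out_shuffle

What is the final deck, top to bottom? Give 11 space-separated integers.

Answer: 2 1 9 5 7 6 4 10 8 3 0

Derivation:
After op 1 (reverse): [3 1 7 10 0 9 6 8 2 5 4]
After op 2 (reverse): [4 5 2 8 6 9 0 10 7 1 3]
After op 3 (in_shuffle): [9 4 0 5 10 2 7 8 1 6 3]
After op 4 (in_shuffle): [2 9 7 4 8 0 1 5 6 10 3]
After op 5 (out_shuffle): [2 1 9 5 7 6 4 10 8 3 0]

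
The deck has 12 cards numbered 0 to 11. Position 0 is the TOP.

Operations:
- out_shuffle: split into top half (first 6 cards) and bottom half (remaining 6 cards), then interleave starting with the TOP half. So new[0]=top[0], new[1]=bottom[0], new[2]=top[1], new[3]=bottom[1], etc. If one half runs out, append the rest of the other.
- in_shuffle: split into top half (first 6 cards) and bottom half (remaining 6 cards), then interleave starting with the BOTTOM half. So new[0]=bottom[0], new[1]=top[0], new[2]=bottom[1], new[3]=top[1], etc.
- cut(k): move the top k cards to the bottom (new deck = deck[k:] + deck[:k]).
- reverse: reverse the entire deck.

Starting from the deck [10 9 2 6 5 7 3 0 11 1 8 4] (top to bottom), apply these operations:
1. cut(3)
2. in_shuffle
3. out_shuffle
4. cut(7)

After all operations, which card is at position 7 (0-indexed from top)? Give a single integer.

After op 1 (cut(3)): [6 5 7 3 0 11 1 8 4 10 9 2]
After op 2 (in_shuffle): [1 6 8 5 4 7 10 3 9 0 2 11]
After op 3 (out_shuffle): [1 10 6 3 8 9 5 0 4 2 7 11]
After op 4 (cut(7)): [0 4 2 7 11 1 10 6 3 8 9 5]
Position 7: card 6.

Answer: 6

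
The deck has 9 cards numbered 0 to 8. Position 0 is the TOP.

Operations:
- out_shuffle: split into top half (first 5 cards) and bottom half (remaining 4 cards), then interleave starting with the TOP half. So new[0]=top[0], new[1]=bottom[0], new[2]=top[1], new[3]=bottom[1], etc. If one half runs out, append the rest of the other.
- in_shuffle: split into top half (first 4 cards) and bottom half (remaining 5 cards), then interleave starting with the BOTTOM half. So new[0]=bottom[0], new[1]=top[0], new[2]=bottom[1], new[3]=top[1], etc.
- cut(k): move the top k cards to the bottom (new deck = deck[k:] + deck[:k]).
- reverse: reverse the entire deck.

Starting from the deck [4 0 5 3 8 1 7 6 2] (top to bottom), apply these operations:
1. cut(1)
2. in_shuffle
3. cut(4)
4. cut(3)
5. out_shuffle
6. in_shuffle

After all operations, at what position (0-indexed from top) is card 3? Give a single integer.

Answer: 2

Derivation:
After op 1 (cut(1)): [0 5 3 8 1 7 6 2 4]
After op 2 (in_shuffle): [1 0 7 5 6 3 2 8 4]
After op 3 (cut(4)): [6 3 2 8 4 1 0 7 5]
After op 4 (cut(3)): [8 4 1 0 7 5 6 3 2]
After op 5 (out_shuffle): [8 5 4 6 1 3 0 2 7]
After op 6 (in_shuffle): [1 8 3 5 0 4 2 6 7]
Card 3 is at position 2.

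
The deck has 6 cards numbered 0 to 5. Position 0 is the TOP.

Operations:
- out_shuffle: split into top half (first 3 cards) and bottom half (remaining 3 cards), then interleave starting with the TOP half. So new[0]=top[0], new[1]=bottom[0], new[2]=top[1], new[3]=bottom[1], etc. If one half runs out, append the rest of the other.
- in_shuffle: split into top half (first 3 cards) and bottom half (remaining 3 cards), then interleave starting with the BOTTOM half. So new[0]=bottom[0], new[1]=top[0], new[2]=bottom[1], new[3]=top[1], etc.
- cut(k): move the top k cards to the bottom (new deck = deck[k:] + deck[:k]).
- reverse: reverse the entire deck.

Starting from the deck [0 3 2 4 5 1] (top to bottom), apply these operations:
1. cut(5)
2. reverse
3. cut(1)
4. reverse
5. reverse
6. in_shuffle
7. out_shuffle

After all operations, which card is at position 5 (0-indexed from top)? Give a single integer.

Answer: 3

Derivation:
After op 1 (cut(5)): [1 0 3 2 4 5]
After op 2 (reverse): [5 4 2 3 0 1]
After op 3 (cut(1)): [4 2 3 0 1 5]
After op 4 (reverse): [5 1 0 3 2 4]
After op 5 (reverse): [4 2 3 0 1 5]
After op 6 (in_shuffle): [0 4 1 2 5 3]
After op 7 (out_shuffle): [0 2 4 5 1 3]
Position 5: card 3.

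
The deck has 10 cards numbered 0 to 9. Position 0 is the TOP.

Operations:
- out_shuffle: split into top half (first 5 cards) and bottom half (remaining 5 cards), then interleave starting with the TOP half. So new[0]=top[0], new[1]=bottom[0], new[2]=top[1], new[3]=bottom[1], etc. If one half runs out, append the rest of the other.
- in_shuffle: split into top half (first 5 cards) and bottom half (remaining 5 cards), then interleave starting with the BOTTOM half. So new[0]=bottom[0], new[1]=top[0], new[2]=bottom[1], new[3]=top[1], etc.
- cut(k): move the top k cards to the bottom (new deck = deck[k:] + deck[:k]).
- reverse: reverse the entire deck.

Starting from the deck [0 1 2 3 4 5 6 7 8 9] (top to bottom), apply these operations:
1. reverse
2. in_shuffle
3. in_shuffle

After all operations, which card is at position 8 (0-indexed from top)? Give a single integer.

After op 1 (reverse): [9 8 7 6 5 4 3 2 1 0]
After op 2 (in_shuffle): [4 9 3 8 2 7 1 6 0 5]
After op 3 (in_shuffle): [7 4 1 9 6 3 0 8 5 2]
Position 8: card 5.

Answer: 5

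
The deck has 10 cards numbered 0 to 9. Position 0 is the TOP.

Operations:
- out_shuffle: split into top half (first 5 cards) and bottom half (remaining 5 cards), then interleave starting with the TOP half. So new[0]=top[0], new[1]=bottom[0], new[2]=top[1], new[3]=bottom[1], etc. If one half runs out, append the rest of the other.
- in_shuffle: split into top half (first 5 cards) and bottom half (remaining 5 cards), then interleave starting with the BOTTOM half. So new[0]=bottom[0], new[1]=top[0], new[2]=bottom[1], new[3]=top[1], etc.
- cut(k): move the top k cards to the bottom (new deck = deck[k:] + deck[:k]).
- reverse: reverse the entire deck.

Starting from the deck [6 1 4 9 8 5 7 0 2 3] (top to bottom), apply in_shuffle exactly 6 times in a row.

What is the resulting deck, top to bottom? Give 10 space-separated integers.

After op 1 (in_shuffle): [5 6 7 1 0 4 2 9 3 8]
After op 2 (in_shuffle): [4 5 2 6 9 7 3 1 8 0]
After op 3 (in_shuffle): [7 4 3 5 1 2 8 6 0 9]
After op 4 (in_shuffle): [2 7 8 4 6 3 0 5 9 1]
After op 5 (in_shuffle): [3 2 0 7 5 8 9 4 1 6]
After op 6 (in_shuffle): [8 3 9 2 4 0 1 7 6 5]

Answer: 8 3 9 2 4 0 1 7 6 5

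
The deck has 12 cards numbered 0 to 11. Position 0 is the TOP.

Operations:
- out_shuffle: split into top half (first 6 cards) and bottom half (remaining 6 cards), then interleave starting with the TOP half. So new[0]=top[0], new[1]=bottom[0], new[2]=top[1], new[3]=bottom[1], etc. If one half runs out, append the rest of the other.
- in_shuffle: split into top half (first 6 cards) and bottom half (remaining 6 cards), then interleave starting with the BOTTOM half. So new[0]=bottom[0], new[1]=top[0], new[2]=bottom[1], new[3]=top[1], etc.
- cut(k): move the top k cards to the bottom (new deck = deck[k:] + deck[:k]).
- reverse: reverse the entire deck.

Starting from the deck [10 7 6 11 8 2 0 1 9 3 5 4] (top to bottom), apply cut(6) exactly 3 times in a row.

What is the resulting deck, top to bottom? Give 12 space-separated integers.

Answer: 0 1 9 3 5 4 10 7 6 11 8 2

Derivation:
After op 1 (cut(6)): [0 1 9 3 5 4 10 7 6 11 8 2]
After op 2 (cut(6)): [10 7 6 11 8 2 0 1 9 3 5 4]
After op 3 (cut(6)): [0 1 9 3 5 4 10 7 6 11 8 2]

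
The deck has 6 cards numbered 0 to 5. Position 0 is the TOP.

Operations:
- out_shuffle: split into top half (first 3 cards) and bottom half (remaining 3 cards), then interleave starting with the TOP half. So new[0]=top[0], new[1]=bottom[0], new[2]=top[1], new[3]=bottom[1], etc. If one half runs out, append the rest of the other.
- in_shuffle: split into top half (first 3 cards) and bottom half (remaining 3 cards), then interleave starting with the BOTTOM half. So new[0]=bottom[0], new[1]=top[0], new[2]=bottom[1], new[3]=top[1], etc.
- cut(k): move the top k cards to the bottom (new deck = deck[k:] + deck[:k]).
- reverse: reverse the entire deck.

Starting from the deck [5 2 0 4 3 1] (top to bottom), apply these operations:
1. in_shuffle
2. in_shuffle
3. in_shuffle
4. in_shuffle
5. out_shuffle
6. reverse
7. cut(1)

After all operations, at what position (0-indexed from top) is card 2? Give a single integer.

Answer: 3

Derivation:
After op 1 (in_shuffle): [4 5 3 2 1 0]
After op 2 (in_shuffle): [2 4 1 5 0 3]
After op 3 (in_shuffle): [5 2 0 4 3 1]
After op 4 (in_shuffle): [4 5 3 2 1 0]
After op 5 (out_shuffle): [4 2 5 1 3 0]
After op 6 (reverse): [0 3 1 5 2 4]
After op 7 (cut(1)): [3 1 5 2 4 0]
Card 2 is at position 3.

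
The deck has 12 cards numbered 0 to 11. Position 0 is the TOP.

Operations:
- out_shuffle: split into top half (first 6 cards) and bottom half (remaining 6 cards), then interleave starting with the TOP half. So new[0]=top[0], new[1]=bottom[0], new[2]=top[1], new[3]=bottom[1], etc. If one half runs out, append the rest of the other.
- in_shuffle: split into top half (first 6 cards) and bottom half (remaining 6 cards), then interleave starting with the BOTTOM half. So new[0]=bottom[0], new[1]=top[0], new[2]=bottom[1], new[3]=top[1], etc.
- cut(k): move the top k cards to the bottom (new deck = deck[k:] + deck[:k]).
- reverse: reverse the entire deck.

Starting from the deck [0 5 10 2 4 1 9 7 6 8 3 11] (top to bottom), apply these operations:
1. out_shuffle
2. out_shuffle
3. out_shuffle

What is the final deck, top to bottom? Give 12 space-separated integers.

After op 1 (out_shuffle): [0 9 5 7 10 6 2 8 4 3 1 11]
After op 2 (out_shuffle): [0 2 9 8 5 4 7 3 10 1 6 11]
After op 3 (out_shuffle): [0 7 2 3 9 10 8 1 5 6 4 11]

Answer: 0 7 2 3 9 10 8 1 5 6 4 11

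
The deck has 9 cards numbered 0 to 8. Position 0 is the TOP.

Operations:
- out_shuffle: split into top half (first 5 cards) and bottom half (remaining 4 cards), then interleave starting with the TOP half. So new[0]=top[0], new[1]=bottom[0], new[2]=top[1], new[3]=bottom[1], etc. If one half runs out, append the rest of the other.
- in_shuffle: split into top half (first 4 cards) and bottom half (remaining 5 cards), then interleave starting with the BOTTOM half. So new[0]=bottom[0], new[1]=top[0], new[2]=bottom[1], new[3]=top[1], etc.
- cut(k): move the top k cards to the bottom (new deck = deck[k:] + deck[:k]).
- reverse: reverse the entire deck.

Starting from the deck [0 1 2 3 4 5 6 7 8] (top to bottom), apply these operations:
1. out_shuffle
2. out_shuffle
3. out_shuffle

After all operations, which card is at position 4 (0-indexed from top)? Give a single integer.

After op 1 (out_shuffle): [0 5 1 6 2 7 3 8 4]
After op 2 (out_shuffle): [0 7 5 3 1 8 6 4 2]
After op 3 (out_shuffle): [0 8 7 6 5 4 3 2 1]
Position 4: card 5.

Answer: 5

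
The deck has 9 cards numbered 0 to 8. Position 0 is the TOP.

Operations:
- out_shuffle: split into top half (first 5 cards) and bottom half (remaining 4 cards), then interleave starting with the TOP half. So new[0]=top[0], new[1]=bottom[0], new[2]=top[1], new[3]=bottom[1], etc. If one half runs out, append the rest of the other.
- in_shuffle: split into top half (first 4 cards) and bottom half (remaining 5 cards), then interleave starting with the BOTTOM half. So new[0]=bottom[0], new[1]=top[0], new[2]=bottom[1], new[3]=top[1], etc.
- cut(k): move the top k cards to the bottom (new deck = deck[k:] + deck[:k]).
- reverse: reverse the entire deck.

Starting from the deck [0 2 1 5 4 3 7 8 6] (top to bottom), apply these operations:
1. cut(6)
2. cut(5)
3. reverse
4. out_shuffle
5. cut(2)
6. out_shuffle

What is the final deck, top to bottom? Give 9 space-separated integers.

Answer: 0 1 4 7 6 2 5 3 8

Derivation:
After op 1 (cut(6)): [7 8 6 0 2 1 5 4 3]
After op 2 (cut(5)): [1 5 4 3 7 8 6 0 2]
After op 3 (reverse): [2 0 6 8 7 3 4 5 1]
After op 4 (out_shuffle): [2 3 0 4 6 5 8 1 7]
After op 5 (cut(2)): [0 4 6 5 8 1 7 2 3]
After op 6 (out_shuffle): [0 1 4 7 6 2 5 3 8]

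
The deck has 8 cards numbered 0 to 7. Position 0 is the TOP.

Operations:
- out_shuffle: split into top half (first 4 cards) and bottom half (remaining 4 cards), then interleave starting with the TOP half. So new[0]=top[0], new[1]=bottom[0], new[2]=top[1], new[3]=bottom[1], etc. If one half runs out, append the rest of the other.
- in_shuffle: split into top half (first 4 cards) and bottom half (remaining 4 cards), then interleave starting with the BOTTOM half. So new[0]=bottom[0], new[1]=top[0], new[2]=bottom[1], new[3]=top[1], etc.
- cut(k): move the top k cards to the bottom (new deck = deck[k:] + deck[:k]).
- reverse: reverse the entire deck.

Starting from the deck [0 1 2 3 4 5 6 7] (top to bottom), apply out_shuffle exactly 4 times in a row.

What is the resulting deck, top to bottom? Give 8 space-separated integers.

Answer: 0 4 1 5 2 6 3 7

Derivation:
After op 1 (out_shuffle): [0 4 1 5 2 6 3 7]
After op 2 (out_shuffle): [0 2 4 6 1 3 5 7]
After op 3 (out_shuffle): [0 1 2 3 4 5 6 7]
After op 4 (out_shuffle): [0 4 1 5 2 6 3 7]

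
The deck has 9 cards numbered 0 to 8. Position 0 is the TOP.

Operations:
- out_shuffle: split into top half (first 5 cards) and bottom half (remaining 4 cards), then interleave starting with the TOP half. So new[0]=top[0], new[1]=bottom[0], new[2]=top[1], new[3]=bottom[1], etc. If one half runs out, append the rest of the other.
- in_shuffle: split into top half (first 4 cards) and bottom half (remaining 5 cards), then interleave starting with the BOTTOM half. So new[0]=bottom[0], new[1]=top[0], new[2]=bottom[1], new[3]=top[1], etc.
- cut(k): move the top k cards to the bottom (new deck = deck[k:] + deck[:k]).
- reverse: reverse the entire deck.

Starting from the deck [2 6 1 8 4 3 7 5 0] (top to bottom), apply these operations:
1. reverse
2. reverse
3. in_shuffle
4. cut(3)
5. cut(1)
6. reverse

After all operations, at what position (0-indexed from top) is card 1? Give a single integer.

Answer: 7

Derivation:
After op 1 (reverse): [0 5 7 3 4 8 1 6 2]
After op 2 (reverse): [2 6 1 8 4 3 7 5 0]
After op 3 (in_shuffle): [4 2 3 6 7 1 5 8 0]
After op 4 (cut(3)): [6 7 1 5 8 0 4 2 3]
After op 5 (cut(1)): [7 1 5 8 0 4 2 3 6]
After op 6 (reverse): [6 3 2 4 0 8 5 1 7]
Card 1 is at position 7.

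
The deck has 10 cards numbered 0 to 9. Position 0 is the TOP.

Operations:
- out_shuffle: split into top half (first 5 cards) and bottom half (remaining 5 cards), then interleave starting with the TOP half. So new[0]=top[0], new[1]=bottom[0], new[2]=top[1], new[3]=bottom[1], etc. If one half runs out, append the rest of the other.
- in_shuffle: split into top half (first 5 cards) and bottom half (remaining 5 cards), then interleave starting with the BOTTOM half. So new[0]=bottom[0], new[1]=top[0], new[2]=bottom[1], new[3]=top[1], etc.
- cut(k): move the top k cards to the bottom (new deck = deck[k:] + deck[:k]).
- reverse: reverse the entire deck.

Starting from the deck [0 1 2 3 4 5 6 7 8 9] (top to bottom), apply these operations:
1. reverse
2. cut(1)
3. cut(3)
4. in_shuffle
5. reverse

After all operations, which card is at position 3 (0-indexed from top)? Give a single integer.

Answer: 7

Derivation:
After op 1 (reverse): [9 8 7 6 5 4 3 2 1 0]
After op 2 (cut(1)): [8 7 6 5 4 3 2 1 0 9]
After op 3 (cut(3)): [5 4 3 2 1 0 9 8 7 6]
After op 4 (in_shuffle): [0 5 9 4 8 3 7 2 6 1]
After op 5 (reverse): [1 6 2 7 3 8 4 9 5 0]
Position 3: card 7.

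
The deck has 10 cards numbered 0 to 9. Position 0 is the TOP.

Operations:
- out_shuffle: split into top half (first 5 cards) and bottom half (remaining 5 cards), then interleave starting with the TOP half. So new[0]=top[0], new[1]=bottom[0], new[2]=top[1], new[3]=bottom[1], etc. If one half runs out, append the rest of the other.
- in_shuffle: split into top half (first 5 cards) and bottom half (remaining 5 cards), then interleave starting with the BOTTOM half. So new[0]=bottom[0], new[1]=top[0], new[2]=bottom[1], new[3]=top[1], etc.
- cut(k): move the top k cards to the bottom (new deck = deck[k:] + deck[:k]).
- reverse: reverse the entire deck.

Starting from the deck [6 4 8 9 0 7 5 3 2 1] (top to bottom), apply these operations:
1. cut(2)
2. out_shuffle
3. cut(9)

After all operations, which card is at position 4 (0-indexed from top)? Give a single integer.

Answer: 2

Derivation:
After op 1 (cut(2)): [8 9 0 7 5 3 2 1 6 4]
After op 2 (out_shuffle): [8 3 9 2 0 1 7 6 5 4]
After op 3 (cut(9)): [4 8 3 9 2 0 1 7 6 5]
Position 4: card 2.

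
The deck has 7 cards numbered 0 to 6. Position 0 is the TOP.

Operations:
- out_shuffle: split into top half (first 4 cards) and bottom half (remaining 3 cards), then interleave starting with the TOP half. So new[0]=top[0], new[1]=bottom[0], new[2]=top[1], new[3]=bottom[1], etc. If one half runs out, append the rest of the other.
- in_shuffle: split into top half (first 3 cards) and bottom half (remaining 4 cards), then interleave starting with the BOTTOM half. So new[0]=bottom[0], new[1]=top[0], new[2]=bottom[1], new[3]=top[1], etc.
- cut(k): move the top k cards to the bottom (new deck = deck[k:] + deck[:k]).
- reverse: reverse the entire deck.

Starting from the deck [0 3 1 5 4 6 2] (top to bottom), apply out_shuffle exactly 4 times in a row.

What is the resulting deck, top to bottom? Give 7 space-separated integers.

After op 1 (out_shuffle): [0 4 3 6 1 2 5]
After op 2 (out_shuffle): [0 1 4 2 3 5 6]
After op 3 (out_shuffle): [0 3 1 5 4 6 2]
After op 4 (out_shuffle): [0 4 3 6 1 2 5]

Answer: 0 4 3 6 1 2 5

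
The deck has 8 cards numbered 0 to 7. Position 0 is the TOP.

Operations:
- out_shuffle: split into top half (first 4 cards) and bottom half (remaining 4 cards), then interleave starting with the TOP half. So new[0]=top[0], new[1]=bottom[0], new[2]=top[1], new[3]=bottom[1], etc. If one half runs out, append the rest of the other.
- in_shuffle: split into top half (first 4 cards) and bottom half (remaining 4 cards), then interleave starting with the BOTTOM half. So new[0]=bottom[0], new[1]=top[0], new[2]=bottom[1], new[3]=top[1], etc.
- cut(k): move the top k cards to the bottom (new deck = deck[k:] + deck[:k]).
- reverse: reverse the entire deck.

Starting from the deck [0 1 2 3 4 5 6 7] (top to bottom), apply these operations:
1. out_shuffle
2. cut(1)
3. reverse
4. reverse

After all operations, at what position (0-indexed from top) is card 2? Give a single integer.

Answer: 3

Derivation:
After op 1 (out_shuffle): [0 4 1 5 2 6 3 7]
After op 2 (cut(1)): [4 1 5 2 6 3 7 0]
After op 3 (reverse): [0 7 3 6 2 5 1 4]
After op 4 (reverse): [4 1 5 2 6 3 7 0]
Card 2 is at position 3.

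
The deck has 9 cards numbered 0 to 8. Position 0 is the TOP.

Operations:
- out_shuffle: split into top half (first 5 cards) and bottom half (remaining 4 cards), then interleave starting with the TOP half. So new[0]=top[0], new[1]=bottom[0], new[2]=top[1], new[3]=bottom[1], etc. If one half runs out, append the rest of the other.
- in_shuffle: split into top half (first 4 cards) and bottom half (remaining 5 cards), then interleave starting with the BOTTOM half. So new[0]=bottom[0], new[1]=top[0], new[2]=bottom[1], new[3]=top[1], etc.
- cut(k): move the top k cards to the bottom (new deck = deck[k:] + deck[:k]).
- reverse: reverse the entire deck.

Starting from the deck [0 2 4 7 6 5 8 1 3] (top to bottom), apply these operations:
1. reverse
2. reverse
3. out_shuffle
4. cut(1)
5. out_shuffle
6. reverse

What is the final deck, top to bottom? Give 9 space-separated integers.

Answer: 1 0 4 6 8 3 2 7 5

Derivation:
After op 1 (reverse): [3 1 8 5 6 7 4 2 0]
After op 2 (reverse): [0 2 4 7 6 5 8 1 3]
After op 3 (out_shuffle): [0 5 2 8 4 1 7 3 6]
After op 4 (cut(1)): [5 2 8 4 1 7 3 6 0]
After op 5 (out_shuffle): [5 7 2 3 8 6 4 0 1]
After op 6 (reverse): [1 0 4 6 8 3 2 7 5]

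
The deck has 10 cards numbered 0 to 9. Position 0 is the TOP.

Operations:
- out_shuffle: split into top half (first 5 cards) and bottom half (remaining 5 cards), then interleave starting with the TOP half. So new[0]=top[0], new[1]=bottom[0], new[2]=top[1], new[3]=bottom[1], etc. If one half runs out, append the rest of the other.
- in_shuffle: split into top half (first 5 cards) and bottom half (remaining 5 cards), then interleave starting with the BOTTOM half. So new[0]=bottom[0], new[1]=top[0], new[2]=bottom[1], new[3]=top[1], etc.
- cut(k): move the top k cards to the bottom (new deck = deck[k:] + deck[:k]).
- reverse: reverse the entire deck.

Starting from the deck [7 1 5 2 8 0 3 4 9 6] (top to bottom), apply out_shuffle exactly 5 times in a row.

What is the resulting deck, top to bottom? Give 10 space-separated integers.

After op 1 (out_shuffle): [7 0 1 3 5 4 2 9 8 6]
After op 2 (out_shuffle): [7 4 0 2 1 9 3 8 5 6]
After op 3 (out_shuffle): [7 9 4 3 0 8 2 5 1 6]
After op 4 (out_shuffle): [7 8 9 2 4 5 3 1 0 6]
After op 5 (out_shuffle): [7 5 8 3 9 1 2 0 4 6]

Answer: 7 5 8 3 9 1 2 0 4 6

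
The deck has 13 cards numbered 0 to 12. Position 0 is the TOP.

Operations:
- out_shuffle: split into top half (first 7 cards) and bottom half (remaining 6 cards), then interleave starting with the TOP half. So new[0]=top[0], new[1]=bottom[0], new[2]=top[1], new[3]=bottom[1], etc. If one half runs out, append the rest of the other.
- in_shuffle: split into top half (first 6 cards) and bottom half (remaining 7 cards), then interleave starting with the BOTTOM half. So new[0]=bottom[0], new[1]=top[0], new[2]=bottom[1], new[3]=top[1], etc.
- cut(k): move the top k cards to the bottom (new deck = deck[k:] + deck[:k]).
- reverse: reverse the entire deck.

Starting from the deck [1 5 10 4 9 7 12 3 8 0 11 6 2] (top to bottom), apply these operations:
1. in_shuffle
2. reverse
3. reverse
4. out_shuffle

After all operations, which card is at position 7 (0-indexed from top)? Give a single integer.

After op 1 (in_shuffle): [12 1 3 5 8 10 0 4 11 9 6 7 2]
After op 2 (reverse): [2 7 6 9 11 4 0 10 8 5 3 1 12]
After op 3 (reverse): [12 1 3 5 8 10 0 4 11 9 6 7 2]
After op 4 (out_shuffle): [12 4 1 11 3 9 5 6 8 7 10 2 0]
Position 7: card 6.

Answer: 6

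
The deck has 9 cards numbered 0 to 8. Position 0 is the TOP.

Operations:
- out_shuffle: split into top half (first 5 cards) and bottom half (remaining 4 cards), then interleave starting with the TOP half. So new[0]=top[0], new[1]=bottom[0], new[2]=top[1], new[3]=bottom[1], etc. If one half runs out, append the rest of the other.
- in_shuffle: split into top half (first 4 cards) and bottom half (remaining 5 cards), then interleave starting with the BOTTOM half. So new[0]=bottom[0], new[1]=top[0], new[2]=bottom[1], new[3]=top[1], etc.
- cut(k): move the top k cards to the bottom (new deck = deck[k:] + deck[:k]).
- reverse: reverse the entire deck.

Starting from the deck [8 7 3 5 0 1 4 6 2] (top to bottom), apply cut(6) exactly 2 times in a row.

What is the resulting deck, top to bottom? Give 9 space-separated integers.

After op 1 (cut(6)): [4 6 2 8 7 3 5 0 1]
After op 2 (cut(6)): [5 0 1 4 6 2 8 7 3]

Answer: 5 0 1 4 6 2 8 7 3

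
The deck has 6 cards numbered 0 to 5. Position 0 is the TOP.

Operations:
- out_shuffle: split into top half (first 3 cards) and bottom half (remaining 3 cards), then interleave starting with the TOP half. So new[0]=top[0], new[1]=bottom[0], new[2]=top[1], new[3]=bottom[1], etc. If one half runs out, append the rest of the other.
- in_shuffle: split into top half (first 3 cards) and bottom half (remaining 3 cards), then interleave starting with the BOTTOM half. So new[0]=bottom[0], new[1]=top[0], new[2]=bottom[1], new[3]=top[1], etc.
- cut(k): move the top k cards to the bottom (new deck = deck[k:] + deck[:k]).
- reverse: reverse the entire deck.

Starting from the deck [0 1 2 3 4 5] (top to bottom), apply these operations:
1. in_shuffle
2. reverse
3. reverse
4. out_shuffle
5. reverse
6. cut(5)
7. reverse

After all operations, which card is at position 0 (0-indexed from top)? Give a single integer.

After op 1 (in_shuffle): [3 0 4 1 5 2]
After op 2 (reverse): [2 5 1 4 0 3]
After op 3 (reverse): [3 0 4 1 5 2]
After op 4 (out_shuffle): [3 1 0 5 4 2]
After op 5 (reverse): [2 4 5 0 1 3]
After op 6 (cut(5)): [3 2 4 5 0 1]
After op 7 (reverse): [1 0 5 4 2 3]
Position 0: card 1.

Answer: 1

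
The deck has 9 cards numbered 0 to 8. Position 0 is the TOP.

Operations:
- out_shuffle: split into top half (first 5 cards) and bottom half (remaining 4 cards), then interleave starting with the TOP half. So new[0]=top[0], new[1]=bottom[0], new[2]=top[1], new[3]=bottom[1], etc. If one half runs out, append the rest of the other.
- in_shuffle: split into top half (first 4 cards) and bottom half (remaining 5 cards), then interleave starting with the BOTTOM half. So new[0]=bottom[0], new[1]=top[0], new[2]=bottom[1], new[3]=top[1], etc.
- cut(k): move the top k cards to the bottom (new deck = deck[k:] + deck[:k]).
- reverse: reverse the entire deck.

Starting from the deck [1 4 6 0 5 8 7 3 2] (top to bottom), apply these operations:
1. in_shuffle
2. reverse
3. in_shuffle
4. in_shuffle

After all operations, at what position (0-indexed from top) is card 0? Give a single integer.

Answer: 7

Derivation:
After op 1 (in_shuffle): [5 1 8 4 7 6 3 0 2]
After op 2 (reverse): [2 0 3 6 7 4 8 1 5]
After op 3 (in_shuffle): [7 2 4 0 8 3 1 6 5]
After op 4 (in_shuffle): [8 7 3 2 1 4 6 0 5]
Card 0 is at position 7.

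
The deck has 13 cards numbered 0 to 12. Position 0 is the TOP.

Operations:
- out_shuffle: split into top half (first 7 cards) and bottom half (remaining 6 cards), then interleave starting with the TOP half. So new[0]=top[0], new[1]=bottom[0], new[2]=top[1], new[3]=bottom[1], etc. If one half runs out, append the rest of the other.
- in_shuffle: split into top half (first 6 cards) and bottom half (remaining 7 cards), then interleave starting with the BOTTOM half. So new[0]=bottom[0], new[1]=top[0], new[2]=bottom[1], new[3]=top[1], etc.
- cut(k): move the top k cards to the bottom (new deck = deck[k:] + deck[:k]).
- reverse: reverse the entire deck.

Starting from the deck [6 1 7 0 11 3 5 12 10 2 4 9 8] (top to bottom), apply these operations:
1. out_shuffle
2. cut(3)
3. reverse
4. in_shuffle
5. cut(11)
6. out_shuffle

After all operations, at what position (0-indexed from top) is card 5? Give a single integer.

After op 1 (out_shuffle): [6 12 1 10 7 2 0 4 11 9 3 8 5]
After op 2 (cut(3)): [10 7 2 0 4 11 9 3 8 5 6 12 1]
After op 3 (reverse): [1 12 6 5 8 3 9 11 4 0 2 7 10]
After op 4 (in_shuffle): [9 1 11 12 4 6 0 5 2 8 7 3 10]
After op 5 (cut(11)): [3 10 9 1 11 12 4 6 0 5 2 8 7]
After op 6 (out_shuffle): [3 6 10 0 9 5 1 2 11 8 12 7 4]
Card 5 is at position 5.

Answer: 5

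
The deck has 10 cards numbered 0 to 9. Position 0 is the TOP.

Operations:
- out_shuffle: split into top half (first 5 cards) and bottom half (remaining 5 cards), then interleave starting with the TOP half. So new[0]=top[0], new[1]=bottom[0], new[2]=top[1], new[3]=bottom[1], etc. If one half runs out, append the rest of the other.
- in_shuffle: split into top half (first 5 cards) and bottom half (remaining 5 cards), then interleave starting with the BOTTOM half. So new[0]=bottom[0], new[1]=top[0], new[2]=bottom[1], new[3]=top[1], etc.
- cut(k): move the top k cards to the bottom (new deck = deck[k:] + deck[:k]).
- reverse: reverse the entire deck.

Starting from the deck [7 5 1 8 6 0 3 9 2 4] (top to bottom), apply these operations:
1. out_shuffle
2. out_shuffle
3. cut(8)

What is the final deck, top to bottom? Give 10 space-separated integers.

After op 1 (out_shuffle): [7 0 5 3 1 9 8 2 6 4]
After op 2 (out_shuffle): [7 9 0 8 5 2 3 6 1 4]
After op 3 (cut(8)): [1 4 7 9 0 8 5 2 3 6]

Answer: 1 4 7 9 0 8 5 2 3 6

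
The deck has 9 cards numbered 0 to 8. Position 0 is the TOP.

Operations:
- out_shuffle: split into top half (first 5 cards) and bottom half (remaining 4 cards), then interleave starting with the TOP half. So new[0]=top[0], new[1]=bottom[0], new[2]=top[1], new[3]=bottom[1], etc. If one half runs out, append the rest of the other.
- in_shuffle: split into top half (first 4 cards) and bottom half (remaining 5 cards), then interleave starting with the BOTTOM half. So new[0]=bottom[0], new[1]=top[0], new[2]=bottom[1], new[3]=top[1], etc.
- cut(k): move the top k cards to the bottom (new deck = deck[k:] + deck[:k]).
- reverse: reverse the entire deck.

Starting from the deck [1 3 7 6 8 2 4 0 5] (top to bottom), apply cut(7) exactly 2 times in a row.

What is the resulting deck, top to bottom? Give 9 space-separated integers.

After op 1 (cut(7)): [0 5 1 3 7 6 8 2 4]
After op 2 (cut(7)): [2 4 0 5 1 3 7 6 8]

Answer: 2 4 0 5 1 3 7 6 8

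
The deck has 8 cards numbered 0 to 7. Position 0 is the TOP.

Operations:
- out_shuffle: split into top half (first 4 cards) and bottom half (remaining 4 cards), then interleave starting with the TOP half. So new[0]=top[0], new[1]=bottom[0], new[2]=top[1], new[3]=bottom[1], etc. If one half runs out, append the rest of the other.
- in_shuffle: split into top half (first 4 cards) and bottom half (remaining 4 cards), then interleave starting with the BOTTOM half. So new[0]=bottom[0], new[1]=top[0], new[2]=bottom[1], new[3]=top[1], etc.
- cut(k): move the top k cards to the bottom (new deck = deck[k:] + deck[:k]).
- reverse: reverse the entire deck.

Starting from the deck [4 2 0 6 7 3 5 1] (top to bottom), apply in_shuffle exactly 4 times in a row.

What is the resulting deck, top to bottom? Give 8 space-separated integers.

After op 1 (in_shuffle): [7 4 3 2 5 0 1 6]
After op 2 (in_shuffle): [5 7 0 4 1 3 6 2]
After op 3 (in_shuffle): [1 5 3 7 6 0 2 4]
After op 4 (in_shuffle): [6 1 0 5 2 3 4 7]

Answer: 6 1 0 5 2 3 4 7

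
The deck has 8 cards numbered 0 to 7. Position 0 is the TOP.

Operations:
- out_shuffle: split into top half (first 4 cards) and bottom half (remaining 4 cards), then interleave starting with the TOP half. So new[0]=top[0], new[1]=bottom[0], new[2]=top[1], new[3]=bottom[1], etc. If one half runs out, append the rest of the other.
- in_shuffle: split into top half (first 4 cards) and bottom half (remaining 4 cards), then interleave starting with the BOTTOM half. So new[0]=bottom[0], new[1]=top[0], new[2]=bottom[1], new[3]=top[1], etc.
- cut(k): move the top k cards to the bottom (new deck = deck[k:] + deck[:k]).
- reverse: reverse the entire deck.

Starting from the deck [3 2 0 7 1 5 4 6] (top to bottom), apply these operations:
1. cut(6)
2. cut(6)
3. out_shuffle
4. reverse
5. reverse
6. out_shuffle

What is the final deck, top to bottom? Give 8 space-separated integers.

After op 1 (cut(6)): [4 6 3 2 0 7 1 5]
After op 2 (cut(6)): [1 5 4 6 3 2 0 7]
After op 3 (out_shuffle): [1 3 5 2 4 0 6 7]
After op 4 (reverse): [7 6 0 4 2 5 3 1]
After op 5 (reverse): [1 3 5 2 4 0 6 7]
After op 6 (out_shuffle): [1 4 3 0 5 6 2 7]

Answer: 1 4 3 0 5 6 2 7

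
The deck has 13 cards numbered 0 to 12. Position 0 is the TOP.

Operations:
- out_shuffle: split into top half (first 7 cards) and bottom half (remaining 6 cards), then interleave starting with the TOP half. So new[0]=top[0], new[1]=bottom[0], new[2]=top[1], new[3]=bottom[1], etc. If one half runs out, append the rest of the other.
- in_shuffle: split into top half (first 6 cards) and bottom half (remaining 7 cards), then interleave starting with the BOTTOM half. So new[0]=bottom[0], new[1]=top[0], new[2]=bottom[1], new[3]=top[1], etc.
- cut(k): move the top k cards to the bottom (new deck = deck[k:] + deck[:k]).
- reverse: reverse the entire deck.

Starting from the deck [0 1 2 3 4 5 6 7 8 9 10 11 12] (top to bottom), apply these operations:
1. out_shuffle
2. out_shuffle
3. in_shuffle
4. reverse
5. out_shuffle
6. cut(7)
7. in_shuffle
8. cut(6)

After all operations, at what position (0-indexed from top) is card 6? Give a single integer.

After op 1 (out_shuffle): [0 7 1 8 2 9 3 10 4 11 5 12 6]
After op 2 (out_shuffle): [0 10 7 4 1 11 8 5 2 12 9 6 3]
After op 3 (in_shuffle): [8 0 5 10 2 7 12 4 9 1 6 11 3]
After op 4 (reverse): [3 11 6 1 9 4 12 7 2 10 5 0 8]
After op 5 (out_shuffle): [3 7 11 2 6 10 1 5 9 0 4 8 12]
After op 6 (cut(7)): [5 9 0 4 8 12 3 7 11 2 6 10 1]
After op 7 (in_shuffle): [3 5 7 9 11 0 2 4 6 8 10 12 1]
After op 8 (cut(6)): [2 4 6 8 10 12 1 3 5 7 9 11 0]
Card 6 is at position 2.

Answer: 2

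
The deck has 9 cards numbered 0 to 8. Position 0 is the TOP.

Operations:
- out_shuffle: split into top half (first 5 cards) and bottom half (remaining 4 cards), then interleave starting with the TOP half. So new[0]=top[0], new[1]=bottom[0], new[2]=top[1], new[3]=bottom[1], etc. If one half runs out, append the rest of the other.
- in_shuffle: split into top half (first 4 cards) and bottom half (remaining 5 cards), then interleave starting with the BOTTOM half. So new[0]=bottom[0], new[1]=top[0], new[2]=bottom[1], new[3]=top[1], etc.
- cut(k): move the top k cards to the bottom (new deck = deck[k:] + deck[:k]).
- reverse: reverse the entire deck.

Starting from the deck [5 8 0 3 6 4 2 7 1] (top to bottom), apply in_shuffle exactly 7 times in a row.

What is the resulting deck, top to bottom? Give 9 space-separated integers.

After op 1 (in_shuffle): [6 5 4 8 2 0 7 3 1]
After op 2 (in_shuffle): [2 6 0 5 7 4 3 8 1]
After op 3 (in_shuffle): [7 2 4 6 3 0 8 5 1]
After op 4 (in_shuffle): [3 7 0 2 8 4 5 6 1]
After op 5 (in_shuffle): [8 3 4 7 5 0 6 2 1]
After op 6 (in_shuffle): [5 8 0 3 6 4 2 7 1]
After op 7 (in_shuffle): [6 5 4 8 2 0 7 3 1]

Answer: 6 5 4 8 2 0 7 3 1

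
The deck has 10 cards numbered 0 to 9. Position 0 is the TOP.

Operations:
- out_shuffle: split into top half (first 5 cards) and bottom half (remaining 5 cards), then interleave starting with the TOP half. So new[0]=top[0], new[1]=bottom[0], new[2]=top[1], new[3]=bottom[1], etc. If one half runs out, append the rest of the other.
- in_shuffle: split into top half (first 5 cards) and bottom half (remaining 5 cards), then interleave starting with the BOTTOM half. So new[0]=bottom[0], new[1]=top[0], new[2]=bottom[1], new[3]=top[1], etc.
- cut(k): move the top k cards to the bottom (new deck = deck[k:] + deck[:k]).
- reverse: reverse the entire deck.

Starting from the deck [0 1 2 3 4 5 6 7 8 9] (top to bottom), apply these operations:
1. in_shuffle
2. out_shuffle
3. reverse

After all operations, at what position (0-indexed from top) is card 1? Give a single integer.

Answer: 3

Derivation:
After op 1 (in_shuffle): [5 0 6 1 7 2 8 3 9 4]
After op 2 (out_shuffle): [5 2 0 8 6 3 1 9 7 4]
After op 3 (reverse): [4 7 9 1 3 6 8 0 2 5]
Card 1 is at position 3.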